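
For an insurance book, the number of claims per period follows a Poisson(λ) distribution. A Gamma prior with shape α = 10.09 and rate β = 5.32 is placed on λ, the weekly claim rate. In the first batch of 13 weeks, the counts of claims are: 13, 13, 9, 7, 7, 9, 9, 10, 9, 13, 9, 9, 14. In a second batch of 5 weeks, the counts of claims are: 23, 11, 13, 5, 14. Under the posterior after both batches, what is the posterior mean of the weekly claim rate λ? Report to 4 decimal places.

8.8804

With a Gamma(shape α, rate β) prior, the Poisson likelihood is conjugate: the posterior is Gamma(α + ΣXᵢ, β + n).
Batch 1: sum of counts S = 131 over n = 13 weeks.
After batch 1: Gamma(α+S, β+n) = Gamma(10.09+131, 5.32+13) = Gamma(141.09, 18.32).
Batch 2: sum of counts S = 66 over n = 5 weeks.
After batch 2: Gamma(α+S, β+n) = Gamma(141.09+66, 18.32+5) = Gamma(207.09, 23.32).
Posterior mean = α/β = 207.09/23.32 = 8.8804.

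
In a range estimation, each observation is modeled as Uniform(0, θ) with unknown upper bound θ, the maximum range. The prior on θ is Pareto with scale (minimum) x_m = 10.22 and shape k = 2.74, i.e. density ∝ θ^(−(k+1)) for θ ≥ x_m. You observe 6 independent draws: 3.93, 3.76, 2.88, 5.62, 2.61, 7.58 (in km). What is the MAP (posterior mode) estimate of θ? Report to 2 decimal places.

10.22

A Pareto(scale x_m, shape k) prior on the upper bound θ of Uniform(0, θ) is conjugate: posterior is Pareto(max(x_m, max xᵢ), k + n).
Sample maximum = 7.58; prior scale x_m = 10.22 → posterior scale = max = 10.22.
Posterior shape = 2.74 + 6 = 8.74.
The Pareto density is decreasing on [x_m, ∞), so the mode is x_m = 10.22.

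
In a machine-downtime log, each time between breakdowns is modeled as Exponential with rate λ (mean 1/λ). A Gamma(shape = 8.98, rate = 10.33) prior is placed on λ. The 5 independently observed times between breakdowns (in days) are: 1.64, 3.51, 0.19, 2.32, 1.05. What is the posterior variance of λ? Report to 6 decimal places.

With a Gamma(shape α, rate β) prior on the exponential rate λ, the posterior after n observations with total T = Σxᵢ is Gamma(α+n, β+T).
Sum of observations T = 8.71 days; n = 5.
Posterior: Gamma(8.98+5, 10.33+8.71) = Gamma(13.98, 19.04).
Var = α/β² = 0.038563.

0.038563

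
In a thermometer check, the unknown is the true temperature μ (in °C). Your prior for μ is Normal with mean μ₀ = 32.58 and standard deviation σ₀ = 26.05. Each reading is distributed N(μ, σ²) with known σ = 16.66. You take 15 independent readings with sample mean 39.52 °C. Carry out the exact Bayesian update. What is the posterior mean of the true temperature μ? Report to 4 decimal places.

39.3358

For Normal data with known variance σ², a Normal(μ₀, σ₀²) prior on μ is conjugate. Posterior precision = 1/σ₀² + n/σ²; posterior mean is the precision-weighted average of μ₀ and x̄.
n·x̄ = 15·39.52 = 592.8.
σ₀² = 26.05² = 678.6025, σ² = 16.66² = 277.5556; σ² + n·σ₀² = 277.5556 + 15·678.6025 = 10456.5931.
Posterior mean = (μ₀/σ₀² + n·x̄/σ²)/(1/σ₀² + n/σ²) = (σ²·μ₀ + σ₀²·n·x̄)/(σ² + n·σ₀²) = (277.5556·32.58 + 678.6025·592.8)/10456.5931 = 411318.323448/10456.5931 = 39.3358.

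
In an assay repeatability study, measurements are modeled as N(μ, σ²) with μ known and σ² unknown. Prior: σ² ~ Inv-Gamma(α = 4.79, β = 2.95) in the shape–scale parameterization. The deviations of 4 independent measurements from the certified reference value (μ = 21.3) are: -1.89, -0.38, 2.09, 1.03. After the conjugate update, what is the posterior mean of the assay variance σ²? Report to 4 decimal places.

1.2993

With known mean μ and an Inverse-Gamma(α, β) prior on σ², the Normal likelihood is conjugate: posterior is Inv-Gamma(α + n/2, β + Σ(xᵢ−μ)²/2).
Σ(xᵢ−μ)² = (-1.89)² + (-0.38)² + (2.09)² + (1.03)² = 9.1455.
Posterior: Inv-Gamma(4.79 + 4/2, 2.95 + 9.1455/2) = Inv-Gamma(6.79, 7.52275).
E[σ²|data] = β/(α−1) = 7.52275/5.79 = 1.2993.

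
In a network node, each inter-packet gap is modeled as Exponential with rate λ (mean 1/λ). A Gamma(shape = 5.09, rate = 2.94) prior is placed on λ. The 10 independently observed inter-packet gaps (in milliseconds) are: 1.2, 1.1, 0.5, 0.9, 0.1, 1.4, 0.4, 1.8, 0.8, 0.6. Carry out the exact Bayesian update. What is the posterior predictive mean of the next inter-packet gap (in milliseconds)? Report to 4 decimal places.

0.8332

With a Gamma(shape α, rate β) prior on the exponential rate λ, the posterior after n observations with total T = Σxᵢ is Gamma(α+n, β+T).
Sum of observations T = 8.8 milliseconds; n = 10.
Posterior: Gamma(5.09+10, 2.94+8.8) = Gamma(15.09, 11.74).
The predictive distribution for the next observation is Lomax; its mean is β/(α−1) = 11.74/14.09 = 0.8332.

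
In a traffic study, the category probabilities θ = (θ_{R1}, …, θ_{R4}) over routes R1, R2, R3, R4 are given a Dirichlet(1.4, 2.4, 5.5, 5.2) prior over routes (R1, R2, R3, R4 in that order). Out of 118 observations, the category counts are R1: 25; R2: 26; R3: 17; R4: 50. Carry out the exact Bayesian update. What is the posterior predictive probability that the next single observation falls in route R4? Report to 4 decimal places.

The Dirichlet prior is conjugate to the Multinomial likelihood: each posterior αⱼ = prior αⱼ + observed count nⱼ.
Posterior concentration: (26.4, 28.4, 22.5, 55.2), total = 132.5.
P(next = R4 | data) = α_{R4}/Σα = 0.4166.

0.4166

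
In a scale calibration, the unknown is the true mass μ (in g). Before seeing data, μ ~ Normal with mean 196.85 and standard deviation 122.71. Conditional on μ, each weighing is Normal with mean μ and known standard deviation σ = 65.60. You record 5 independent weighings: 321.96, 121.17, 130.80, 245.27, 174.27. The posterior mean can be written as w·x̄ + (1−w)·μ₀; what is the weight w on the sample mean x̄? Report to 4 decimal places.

For Normal data with known variance σ², a Normal(μ₀, σ₀²) prior on μ is conjugate. Posterior precision = 1/σ₀² + n/σ²; posterior mean is the precision-weighted average of μ₀ and x̄.
σ₀² = 122.71² = 15057.7441, σ² = 65.60² = 4303.36. Prior precision 1/σ₀² = 1/15057.7441; data precision n/σ² = 5/4303.36.
w = (n/σ²)/(1/σ₀² + n/σ²) = n·σ₀²/(σ² + n·σ₀²) = 5·15057.7441/(4303.36 + 5·15057.7441) = 75288.7205/79592.0805 = 0.9459.

0.9459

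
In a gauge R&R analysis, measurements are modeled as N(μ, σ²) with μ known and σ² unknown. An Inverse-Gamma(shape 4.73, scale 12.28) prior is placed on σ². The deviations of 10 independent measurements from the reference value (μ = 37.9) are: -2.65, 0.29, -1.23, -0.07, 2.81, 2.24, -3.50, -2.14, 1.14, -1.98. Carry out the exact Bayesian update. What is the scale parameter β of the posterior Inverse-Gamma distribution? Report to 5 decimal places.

With known mean μ and an Inverse-Gamma(α, β) prior on σ², the Normal likelihood is conjugate: posterior is Inv-Gamma(α + n/2, β + Σ(xᵢ−μ)²/2).
Σ(xᵢ−μ)² = (-2.65)² + (0.29)² + (-1.23)² + (-0.07)² + (2.81)² + (2.24)² + (-3.50)² + (-2.14)² + (1.14)² + (-1.98)² = 43.5877.
Posterior: Inv-Gamma(4.73 + 10/2, 12.28 + 43.5877/2) = Inv-Gamma(9.73, 34.07385).
Posterior β = 34.07385.

34.07385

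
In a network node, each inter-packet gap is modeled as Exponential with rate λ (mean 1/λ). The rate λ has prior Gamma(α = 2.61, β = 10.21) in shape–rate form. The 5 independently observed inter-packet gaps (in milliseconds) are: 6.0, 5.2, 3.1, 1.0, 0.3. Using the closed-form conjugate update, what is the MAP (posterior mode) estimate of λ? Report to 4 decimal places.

0.2561

With a Gamma(shape α, rate β) prior on the exponential rate λ, the posterior after n observations with total T = Σxᵢ is Gamma(α+n, β+T).
Sum of observations T = 15.6 milliseconds; n = 5.
Posterior: Gamma(2.61+5, 10.21+15.6) = Gamma(7.61, 25.81).
Mode = (α−1)/β = 0.2561.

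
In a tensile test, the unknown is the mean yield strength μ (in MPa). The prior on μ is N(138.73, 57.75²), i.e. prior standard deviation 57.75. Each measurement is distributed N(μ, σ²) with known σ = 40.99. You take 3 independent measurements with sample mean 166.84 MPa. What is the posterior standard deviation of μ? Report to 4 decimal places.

21.8982

For Normal data with known variance σ², a Normal(μ₀, σ₀²) prior on μ is conjugate. Posterior precision = 1/σ₀² + n/σ²; posterior mean is the precision-weighted average of μ₀ and x̄.
σ₀² = 57.75² = 3335.0625, σ² = 40.99² = 1680.1801; σ² + n·σ₀² = 1680.1801 + 3·3335.0625 = 11685.3676.
Posterior precision = 1/σ₀² + n/σ² = 1/3335.0625 + 3/1680.1801 = (σ² + n·σ₀²)/(σ₀²σ²) = 11685.3676/(3335.0625·1680.1801); posterior variance σₙ² = σ₀²σ²/(σ² + n·σ₀²) = 3335.0625·1680.1801/11685.3676 = 479.531824.
Posterior SD = √σₙ² = √(3335.0625·1680.1801/11685.3676) = 21.8982.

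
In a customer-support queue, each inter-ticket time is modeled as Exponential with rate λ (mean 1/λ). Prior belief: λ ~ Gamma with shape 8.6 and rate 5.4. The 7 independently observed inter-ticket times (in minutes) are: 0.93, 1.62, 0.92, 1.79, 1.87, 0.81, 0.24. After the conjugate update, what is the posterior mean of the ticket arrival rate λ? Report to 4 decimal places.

With a Gamma(shape α, rate β) prior on the exponential rate λ, the posterior after n observations with total T = Σxᵢ is Gamma(α+n, β+T).
Sum of observations T = 8.18 minutes; n = 7.
Posterior: Gamma(8.6+7, 5.4+8.18) = Gamma(15.6, 13.58).
Posterior mean of λ = α/β = 15.6/13.58 = 1.1487.

1.1487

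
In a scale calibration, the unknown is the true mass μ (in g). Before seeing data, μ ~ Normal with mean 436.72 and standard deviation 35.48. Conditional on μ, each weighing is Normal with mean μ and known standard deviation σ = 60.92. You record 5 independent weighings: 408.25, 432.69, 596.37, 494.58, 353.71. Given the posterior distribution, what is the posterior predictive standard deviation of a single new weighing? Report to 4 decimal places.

64.6388

For Normal data with known variance σ², a Normal(μ₀, σ₀²) prior on μ is conjugate. Posterior precision = 1/σ₀² + n/σ²; posterior mean is the precision-weighted average of μ₀ and x̄.
σ₀² = 35.48² = 1258.8304, σ² = 60.92² = 3711.2464; σ² + n·σ₀² = 3711.2464 + 5·1258.8304 = 10005.3984.
Posterior precision = 1/σ₀² + n/σ² = 1/1258.8304 + 5/3711.2464 = (σ² + n·σ₀²)/(σ₀²σ²) = 10005.3984/(1258.8304·3711.2464); posterior variance σₙ² = σ₀²σ²/(σ² + n·σ₀²) = 1258.8304·3711.2464/10005.3984 = 466.930911.
Predictive variance for one new observation = σₙ² + σ² = 1258.8304·3711.2464/10005.3984 + 3711.2464 = σ²·(σ₀² + 10005.3984)/10005.3984 = 3711.2464·11264.2288/10005.3984 = 4178.177311; SD = √(3711.2464·11264.2288/10005.3984) = 64.6388.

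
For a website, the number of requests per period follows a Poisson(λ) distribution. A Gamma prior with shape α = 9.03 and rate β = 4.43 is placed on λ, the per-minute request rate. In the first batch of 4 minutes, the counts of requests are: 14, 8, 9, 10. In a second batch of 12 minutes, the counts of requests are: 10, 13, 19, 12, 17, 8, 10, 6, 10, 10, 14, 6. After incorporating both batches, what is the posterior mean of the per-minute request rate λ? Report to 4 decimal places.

With a Gamma(shape α, rate β) prior, the Poisson likelihood is conjugate: the posterior is Gamma(α + ΣXᵢ, β + n).
Batch 1: sum of counts S = 41 over n = 4 minutes.
After batch 1: Gamma(α+S, β+n) = Gamma(9.03+41, 4.43+4) = Gamma(50.03, 8.43).
Batch 2: sum of counts S = 135 over n = 12 minutes.
After batch 2: Gamma(α+S, β+n) = Gamma(50.03+135, 8.43+12) = Gamma(185.03, 20.43).
Posterior mean = α/β = 185.03/20.43 = 9.0568.

9.0568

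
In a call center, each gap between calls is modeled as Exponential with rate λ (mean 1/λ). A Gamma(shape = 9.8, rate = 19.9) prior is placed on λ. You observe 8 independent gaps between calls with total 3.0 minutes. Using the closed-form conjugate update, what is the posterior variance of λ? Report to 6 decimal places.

0.033943

With a Gamma(shape α, rate β) prior on the exponential rate λ, the posterior after n observations with total T = Σxᵢ is Gamma(α+n, β+T).
Posterior: Gamma(9.8+8, 19.9+3.0) = Gamma(17.8, 22.9).
Var = α/β² = 0.033943.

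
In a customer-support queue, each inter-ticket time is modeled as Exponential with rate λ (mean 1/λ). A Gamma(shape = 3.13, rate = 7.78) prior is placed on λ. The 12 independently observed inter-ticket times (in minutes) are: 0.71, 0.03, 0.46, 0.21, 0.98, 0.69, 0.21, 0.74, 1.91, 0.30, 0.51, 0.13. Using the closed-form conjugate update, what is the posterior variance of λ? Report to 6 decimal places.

0.070400

With a Gamma(shape α, rate β) prior on the exponential rate λ, the posterior after n observations with total T = Σxᵢ is Gamma(α+n, β+T).
Sum of observations T = 6.88 minutes; n = 12.
Posterior: Gamma(3.13+12, 7.78+6.88) = Gamma(15.13, 14.66).
Var = α/β² = 0.070400.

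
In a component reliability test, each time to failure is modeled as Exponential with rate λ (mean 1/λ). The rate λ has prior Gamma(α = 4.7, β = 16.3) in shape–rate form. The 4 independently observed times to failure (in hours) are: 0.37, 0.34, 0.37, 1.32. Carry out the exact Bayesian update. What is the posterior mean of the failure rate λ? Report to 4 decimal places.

0.4652

With a Gamma(shape α, rate β) prior on the exponential rate λ, the posterior after n observations with total T = Σxᵢ is Gamma(α+n, β+T).
Sum of observations T = 2.40 hours; n = 4.
Posterior: Gamma(4.7+4, 16.3+2.40) = Gamma(8.7, 18.70).
Posterior mean of λ = α/β = 8.7/18.70 = 0.4652.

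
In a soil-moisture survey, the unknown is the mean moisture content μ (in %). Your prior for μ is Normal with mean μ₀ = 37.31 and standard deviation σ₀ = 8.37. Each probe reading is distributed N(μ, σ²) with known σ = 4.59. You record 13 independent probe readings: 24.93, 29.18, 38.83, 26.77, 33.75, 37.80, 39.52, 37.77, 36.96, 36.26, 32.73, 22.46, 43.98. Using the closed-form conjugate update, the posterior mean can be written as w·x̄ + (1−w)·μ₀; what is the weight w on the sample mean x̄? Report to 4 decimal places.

0.9774

For Normal data with known variance σ², a Normal(μ₀, σ₀²) prior on μ is conjugate. Posterior precision = 1/σ₀² + n/σ²; posterior mean is the precision-weighted average of μ₀ and x̄.
σ₀² = 8.37² = 70.0569, σ² = 4.59² = 21.0681. Prior precision 1/σ₀² = 1/70.0569; data precision n/σ² = 13/21.0681.
w = (n/σ²)/(1/σ₀² + n/σ²) = n·σ₀²/(σ² + n·σ₀²) = 13·70.0569/(21.0681 + 13·70.0569) = 910.7397/931.8078 = 0.9774.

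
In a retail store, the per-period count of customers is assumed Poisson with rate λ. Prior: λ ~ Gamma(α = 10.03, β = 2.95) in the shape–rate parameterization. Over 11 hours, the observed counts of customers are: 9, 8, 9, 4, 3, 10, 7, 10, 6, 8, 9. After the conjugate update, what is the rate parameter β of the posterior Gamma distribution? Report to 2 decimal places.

13.95

With a Gamma(shape α, rate β) prior, the Poisson likelihood is conjugate: the posterior is Gamma(α + ΣXᵢ, β + n).
Sum of counts S = 83 over n = 11 hours.
Posterior: Gamma(α+S, β+n) = Gamma(10.03+83, 2.95+11) = Gamma(93.03, 13.95).
Posterior β = 13.95.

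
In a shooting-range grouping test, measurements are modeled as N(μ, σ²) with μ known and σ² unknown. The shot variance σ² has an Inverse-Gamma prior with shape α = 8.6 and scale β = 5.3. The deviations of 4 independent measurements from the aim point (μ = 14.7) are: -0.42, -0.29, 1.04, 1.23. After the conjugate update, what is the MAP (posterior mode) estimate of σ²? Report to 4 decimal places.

With known mean μ and an Inverse-Gamma(α, β) prior on σ², the Normal likelihood is conjugate: posterior is Inv-Gamma(α + n/2, β + Σ(xᵢ−μ)²/2).
Σ(xᵢ−μ)² = (-0.42)² + (-0.29)² + (1.04)² + (1.23)² = 2.8550.
Posterior: Inv-Gamma(8.6 + 4/2, 5.3 + 2.8550/2) = Inv-Gamma(10.60, 6.72750).
Mode = β/(α+1) = 6.72750/11.60 = 0.5800.

0.5800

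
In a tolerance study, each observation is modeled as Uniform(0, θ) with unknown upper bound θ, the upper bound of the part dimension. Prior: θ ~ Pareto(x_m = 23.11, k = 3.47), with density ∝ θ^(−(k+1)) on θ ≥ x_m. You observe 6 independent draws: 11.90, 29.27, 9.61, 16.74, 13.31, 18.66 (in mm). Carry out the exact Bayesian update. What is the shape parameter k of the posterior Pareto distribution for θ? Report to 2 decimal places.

A Pareto(scale x_m, shape k) prior on the upper bound θ of Uniform(0, θ) is conjugate: posterior is Pareto(max(x_m, max xᵢ), k + n).
Sample maximum = 29.27; prior scale x_m = 23.11 → posterior scale = max = 29.27.
Posterior shape = 3.47 + 6 = 9.47.
Posterior shape k = 9.47.

9.47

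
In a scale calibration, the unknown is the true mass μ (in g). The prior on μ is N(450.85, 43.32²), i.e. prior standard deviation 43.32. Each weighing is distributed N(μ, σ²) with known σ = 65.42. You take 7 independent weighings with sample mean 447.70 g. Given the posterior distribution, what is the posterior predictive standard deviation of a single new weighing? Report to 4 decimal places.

For Normal data with known variance σ², a Normal(μ₀, σ₀²) prior on μ is conjugate. Posterior precision = 1/σ₀² + n/σ²; posterior mean is the precision-weighted average of μ₀ and x̄.
σ₀² = 43.32² = 1876.6224, σ² = 65.42² = 4279.7764; σ² + n·σ₀² = 4279.7764 + 7·1876.6224 = 17416.1332.
Posterior precision = 1/σ₀² + n/σ² = 1/1876.6224 + 7/4279.7764 = (σ² + n·σ₀²)/(σ₀²σ²) = 17416.1332/(1876.6224·4279.7764); posterior variance σₙ² = σ₀²σ²/(σ² + n·σ₀²) = 1876.6224·4279.7764/17416.1332 = 461.154274.
Predictive variance for one new observation = σₙ² + σ² = 1876.6224·4279.7764/17416.1332 + 4279.7764 = σ²·(σ₀² + 17416.1332)/17416.1332 = 4279.7764·19292.7556/17416.1332 = 4740.930674; SD = √(4279.7764·19292.7556/17416.1332) = 68.8544.

68.8544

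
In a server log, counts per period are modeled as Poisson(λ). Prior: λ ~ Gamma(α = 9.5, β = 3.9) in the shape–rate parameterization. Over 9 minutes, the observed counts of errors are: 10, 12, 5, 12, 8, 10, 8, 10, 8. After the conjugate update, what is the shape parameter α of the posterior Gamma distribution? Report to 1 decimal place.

92.5

With a Gamma(shape α, rate β) prior, the Poisson likelihood is conjugate: the posterior is Gamma(α + ΣXᵢ, β + n).
Sum of counts S = 83 over n = 9 minutes.
Posterior: Gamma(α+S, β+n) = Gamma(9.5+83, 3.9+9) = Gamma(92.5, 12.9).
Posterior α = 92.5.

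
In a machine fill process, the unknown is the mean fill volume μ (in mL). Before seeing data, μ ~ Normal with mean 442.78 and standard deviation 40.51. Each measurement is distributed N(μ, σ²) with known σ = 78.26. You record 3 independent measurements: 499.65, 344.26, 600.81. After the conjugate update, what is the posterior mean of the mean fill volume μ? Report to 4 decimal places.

For Normal data with known variance σ², a Normal(μ₀, σ₀²) prior on μ is conjugate. Posterior precision = 1/σ₀² + n/σ²; posterior mean is the precision-weighted average of μ₀ and x̄.
Σxᵢ = 499.65 + 344.26 + 600.81 = 1444.72, so n·x̄ = 1444.72.
σ₀² = 40.51² = 1641.0601, σ² = 78.26² = 6124.6276; σ² + n·σ₀² = 6124.6276 + 3·1641.0601 = 11047.8079.
Posterior mean = (μ₀/σ₀² + n·x̄/σ²)/(1/σ₀² + n/σ²) = (σ²·μ₀ + σ₀²·n·x̄)/(σ² + n·σ₀²) = (6124.6276·442.78 + 1641.0601·1444.72)/11047.8079 = 5082734.9564/11047.8079 = 460.0673.

460.0673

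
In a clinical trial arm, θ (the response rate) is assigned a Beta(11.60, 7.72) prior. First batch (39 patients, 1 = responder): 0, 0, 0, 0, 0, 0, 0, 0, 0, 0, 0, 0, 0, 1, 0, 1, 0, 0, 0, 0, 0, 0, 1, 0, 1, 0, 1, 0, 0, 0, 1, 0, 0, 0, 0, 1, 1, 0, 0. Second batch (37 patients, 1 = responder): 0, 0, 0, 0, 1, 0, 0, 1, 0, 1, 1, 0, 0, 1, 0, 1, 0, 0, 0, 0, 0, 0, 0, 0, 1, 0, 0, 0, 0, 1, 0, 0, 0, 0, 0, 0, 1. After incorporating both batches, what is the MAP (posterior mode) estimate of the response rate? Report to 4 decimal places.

The Beta prior is conjugate to a Binomial/Bernoulli likelihood; the update adds successes to α and failures to β.
After batch 1: Beta(11.60+8, 7.72+31) = Beta(19.60, 38.72).
After batch 2: Beta(19.60+9, 38.72+28) = Beta(28.60, 66.72).
Mode of Beta(a,b) for a,b>1 is (a−1)/(a+b−2) = 27.60/93.32 = 0.2958.

0.2958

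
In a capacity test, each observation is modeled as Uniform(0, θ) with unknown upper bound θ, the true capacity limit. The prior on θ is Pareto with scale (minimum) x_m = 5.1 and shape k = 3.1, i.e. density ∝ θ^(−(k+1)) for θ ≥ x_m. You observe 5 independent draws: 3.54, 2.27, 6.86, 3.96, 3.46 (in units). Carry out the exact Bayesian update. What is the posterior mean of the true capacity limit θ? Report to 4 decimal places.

A Pareto(scale x_m, shape k) prior on the upper bound θ of Uniform(0, θ) is conjugate: posterior is Pareto(max(x_m, max xᵢ), k + n).
Sample maximum = 6.86; prior scale x_m = 5.1 → posterior scale = max = 6.86.
Posterior shape = 3.1 + 5 = 8.1.
E[θ|data] = k·x_m/(k−1) = 8.1·6.86/7.1 = 7.8262.

7.8262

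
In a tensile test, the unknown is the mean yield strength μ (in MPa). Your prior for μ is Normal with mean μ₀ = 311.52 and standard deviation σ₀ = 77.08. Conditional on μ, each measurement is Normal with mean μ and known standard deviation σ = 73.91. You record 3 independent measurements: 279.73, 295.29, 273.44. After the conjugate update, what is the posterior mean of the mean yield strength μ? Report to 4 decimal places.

For Normal data with known variance σ², a Normal(μ₀, σ₀²) prior on μ is conjugate. Posterior precision = 1/σ₀² + n/σ²; posterior mean is the precision-weighted average of μ₀ and x̄.
Σxᵢ = 279.73 + 295.29 + 273.44 = 848.46, so n·x̄ = 848.46.
σ₀² = 77.08² = 5941.3264, σ² = 73.91² = 5462.6881; σ² + n·σ₀² = 5462.6881 + 3·5941.3264 = 23286.6673.
Posterior mean = (μ₀/σ₀² + n·x̄/σ²)/(1/σ₀² + n/σ²) = (σ²·μ₀ + σ₀²·n·x̄)/(σ² + n·σ₀²) = (5462.6881·311.52 + 5941.3264·848.46)/23286.6673 = 6742714.394256/23286.6673 = 289.5526.

289.5526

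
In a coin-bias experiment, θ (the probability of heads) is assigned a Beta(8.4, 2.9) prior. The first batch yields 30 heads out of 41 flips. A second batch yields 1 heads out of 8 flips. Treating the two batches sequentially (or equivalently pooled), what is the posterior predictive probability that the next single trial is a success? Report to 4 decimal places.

The Beta prior is conjugate to a Binomial/Bernoulli likelihood; the update adds successes to α and failures to β.
After batch 1: Beta(8.4+30, 2.9+11) = Beta(38.4, 13.9).
After batch 2: Beta(38.4+1, 13.9+7) = Beta(39.4, 20.9).
For a single future Bernoulli trial, P(success | data) = α/(α+β) = 0.6534.

0.6534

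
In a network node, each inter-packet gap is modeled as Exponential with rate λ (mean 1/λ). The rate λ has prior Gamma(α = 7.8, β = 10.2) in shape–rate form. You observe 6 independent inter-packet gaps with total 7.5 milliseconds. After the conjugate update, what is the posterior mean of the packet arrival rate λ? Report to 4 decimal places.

With a Gamma(shape α, rate β) prior on the exponential rate λ, the posterior after n observations with total T = Σxᵢ is Gamma(α+n, β+T).
Posterior: Gamma(7.8+6, 10.2+7.5) = Gamma(13.8, 17.7).
Posterior mean of λ = α/β = 13.8/17.7 = 0.7797.

0.7797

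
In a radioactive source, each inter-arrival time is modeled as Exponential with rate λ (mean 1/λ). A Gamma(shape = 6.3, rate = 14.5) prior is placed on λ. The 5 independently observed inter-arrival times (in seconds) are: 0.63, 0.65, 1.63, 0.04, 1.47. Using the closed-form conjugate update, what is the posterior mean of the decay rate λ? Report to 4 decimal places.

With a Gamma(shape α, rate β) prior on the exponential rate λ, the posterior after n observations with total T = Σxᵢ is Gamma(α+n, β+T).
Sum of observations T = 4.42 seconds; n = 5.
Posterior: Gamma(6.3+5, 14.5+4.42) = Gamma(11.3, 18.92).
Posterior mean of λ = α/β = 11.3/18.92 = 0.5973.

0.5973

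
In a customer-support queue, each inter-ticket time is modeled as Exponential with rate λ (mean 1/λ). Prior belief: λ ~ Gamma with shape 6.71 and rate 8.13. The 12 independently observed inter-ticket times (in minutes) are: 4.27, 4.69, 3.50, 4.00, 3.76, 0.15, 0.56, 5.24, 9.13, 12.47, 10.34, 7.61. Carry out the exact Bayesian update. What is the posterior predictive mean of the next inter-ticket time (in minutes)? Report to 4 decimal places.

4.1700

With a Gamma(shape α, rate β) prior on the exponential rate λ, the posterior after n observations with total T = Σxᵢ is Gamma(α+n, β+T).
Sum of observations T = 65.72 minutes; n = 12.
Posterior: Gamma(6.71+12, 8.13+65.72) = Gamma(18.71, 73.85).
The predictive distribution for the next observation is Lomax; its mean is β/(α−1) = 73.85/17.71 = 4.1700.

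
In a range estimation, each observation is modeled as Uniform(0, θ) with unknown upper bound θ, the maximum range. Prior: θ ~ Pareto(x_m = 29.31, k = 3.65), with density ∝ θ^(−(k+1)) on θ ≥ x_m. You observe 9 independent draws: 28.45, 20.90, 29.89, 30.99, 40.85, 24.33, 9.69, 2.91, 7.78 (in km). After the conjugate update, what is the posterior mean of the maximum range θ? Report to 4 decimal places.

A Pareto(scale x_m, shape k) prior on the upper bound θ of Uniform(0, θ) is conjugate: posterior is Pareto(max(x_m, max xᵢ), k + n).
Sample maximum = 40.85; prior scale x_m = 29.31 → posterior scale = max = 40.85.
Posterior shape = 3.65 + 9 = 12.65.
E[θ|data] = k·x_m/(k−1) = 12.65·40.85/11.65 = 44.3564.

44.3564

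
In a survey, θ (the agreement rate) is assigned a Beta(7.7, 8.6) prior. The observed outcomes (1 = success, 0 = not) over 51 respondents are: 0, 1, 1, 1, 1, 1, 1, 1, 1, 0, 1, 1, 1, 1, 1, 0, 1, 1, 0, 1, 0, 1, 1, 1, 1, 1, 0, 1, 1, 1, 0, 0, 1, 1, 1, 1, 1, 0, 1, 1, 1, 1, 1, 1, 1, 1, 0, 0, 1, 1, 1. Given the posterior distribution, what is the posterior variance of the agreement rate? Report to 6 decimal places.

The Beta prior is conjugate to a Binomial/Bernoulli likelihood; the update adds successes to α and failures to β.
Posterior: Beta(α+k, β+n−k) = Beta(7.7+40, 8.6+11) = Beta(47.7, 19.6).
Var = αβ/((α+β)²(α+β+1)) = 47.7·19.6/(67.3²·68.3) = 0.003022.

0.003022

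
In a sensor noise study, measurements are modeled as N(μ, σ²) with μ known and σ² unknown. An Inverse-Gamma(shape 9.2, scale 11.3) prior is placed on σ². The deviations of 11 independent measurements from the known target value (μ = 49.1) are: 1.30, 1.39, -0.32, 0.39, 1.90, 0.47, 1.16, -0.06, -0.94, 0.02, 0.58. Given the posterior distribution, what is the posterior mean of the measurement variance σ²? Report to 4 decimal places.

With known mean μ and an Inverse-Gamma(α, β) prior on σ², the Normal likelihood is conjugate: posterior is Inv-Gamma(α + n/2, β + Σ(xᵢ−μ)²/2).
Σ(xᵢ−μ)² = (1.30)² + (1.39)² + (-0.32)² + (0.39)² + (1.90)² + (0.47)² + (1.16)² + (-0.06)² + (-0.94)² + (0.02)² + (0.58)² = 10.2771.
Posterior: Inv-Gamma(9.2 + 11/2, 11.3 + 10.2771/2) = Inv-Gamma(14.70, 16.43855).
E[σ²|data] = β/(α−1) = 16.43855/13.70 = 1.1999.

1.1999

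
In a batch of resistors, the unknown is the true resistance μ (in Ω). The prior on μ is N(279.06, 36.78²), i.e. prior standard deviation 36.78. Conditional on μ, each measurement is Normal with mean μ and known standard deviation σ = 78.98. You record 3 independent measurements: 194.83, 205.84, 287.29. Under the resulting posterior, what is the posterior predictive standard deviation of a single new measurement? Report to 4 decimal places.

For Normal data with known variance σ², a Normal(μ₀, σ₀²) prior on μ is conjugate. Posterior precision = 1/σ₀² + n/σ²; posterior mean is the precision-weighted average of μ₀ and x̄.
σ₀² = 36.78² = 1352.7684, σ² = 78.98² = 6237.8404; σ² + n·σ₀² = 6237.8404 + 3·1352.7684 = 10296.1456.
Posterior precision = 1/σ₀² + n/σ² = 1/1352.7684 + 3/6237.8404 = (σ² + n·σ₀²)/(σ₀²σ²) = 10296.1456/(1352.7684·6237.8404); posterior variance σₙ² = σ₀²σ²/(σ² + n·σ₀²) = 1352.7684·6237.8404/10296.1456 = 819.564302.
Predictive variance for one new observation = σₙ² + σ² = 1352.7684·6237.8404/10296.1456 + 6237.8404 = σ²·(σ₀² + 10296.1456)/10296.1456 = 6237.8404·11648.914/10296.1456 = 7057.404702; SD = √(6237.8404·11648.914/10296.1456) = 84.0084.

84.0084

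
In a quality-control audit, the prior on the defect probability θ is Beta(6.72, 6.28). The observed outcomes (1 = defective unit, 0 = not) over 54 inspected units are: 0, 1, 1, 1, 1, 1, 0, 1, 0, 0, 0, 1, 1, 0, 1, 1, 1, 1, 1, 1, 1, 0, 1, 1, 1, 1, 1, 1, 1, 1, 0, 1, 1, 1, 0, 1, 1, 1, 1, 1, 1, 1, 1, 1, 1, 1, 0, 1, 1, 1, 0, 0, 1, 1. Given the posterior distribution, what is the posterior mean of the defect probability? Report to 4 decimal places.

The Beta prior is conjugate to a Binomial/Bernoulli likelihood; the update adds successes to α and failures to β.
Posterior: Beta(α+k, β+n−k) = Beta(6.72+42, 6.28+12) = Beta(48.72, 18.28).
Posterior mean = α/(α+β) = 48.72/67.00 = 0.7272.

0.7272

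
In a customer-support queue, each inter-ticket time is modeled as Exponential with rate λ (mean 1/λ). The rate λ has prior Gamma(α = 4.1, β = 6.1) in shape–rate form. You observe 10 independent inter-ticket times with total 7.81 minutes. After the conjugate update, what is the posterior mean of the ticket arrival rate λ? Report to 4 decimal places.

With a Gamma(shape α, rate β) prior on the exponential rate λ, the posterior after n observations with total T = Σxᵢ is Gamma(α+n, β+T).
Posterior: Gamma(4.1+10, 6.1+7.81) = Gamma(14.1, 13.91).
Posterior mean of λ = α/β = 14.1/13.91 = 1.0137.

1.0137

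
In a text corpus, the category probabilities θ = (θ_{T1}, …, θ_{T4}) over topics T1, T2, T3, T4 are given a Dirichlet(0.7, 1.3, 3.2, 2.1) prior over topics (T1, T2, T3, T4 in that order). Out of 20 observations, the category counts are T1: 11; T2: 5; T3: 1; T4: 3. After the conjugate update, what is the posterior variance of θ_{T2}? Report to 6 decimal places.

The Dirichlet prior is conjugate to the Multinomial likelihood: each posterior αⱼ = prior αⱼ + observed count nⱼ.
Posterior concentration: (11.7, 6.3, 4.2, 5.1), total = 27.3.
Var[θ_j] = α_j(Σα−α_j)/((Σα)²(Σα+1)) = 6.3·21.0/(27.3²·28.3) = 0.006273.

0.006273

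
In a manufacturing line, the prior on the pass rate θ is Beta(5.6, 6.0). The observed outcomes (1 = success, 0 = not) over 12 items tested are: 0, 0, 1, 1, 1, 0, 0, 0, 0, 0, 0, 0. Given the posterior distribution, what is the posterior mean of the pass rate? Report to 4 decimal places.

0.3644

The Beta prior is conjugate to a Binomial/Bernoulli likelihood; the update adds successes to α and failures to β.
Posterior: Beta(α+k, β+n−k) = Beta(5.6+3, 6.0+9) = Beta(8.6, 15.0).
Posterior mean = α/(α+β) = 8.6/23.6 = 0.3644.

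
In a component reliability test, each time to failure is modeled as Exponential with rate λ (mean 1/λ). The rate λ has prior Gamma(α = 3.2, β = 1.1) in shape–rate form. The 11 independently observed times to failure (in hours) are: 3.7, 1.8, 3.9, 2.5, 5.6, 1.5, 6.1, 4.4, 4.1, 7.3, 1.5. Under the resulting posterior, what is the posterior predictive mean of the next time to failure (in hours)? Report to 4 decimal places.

3.2955

With a Gamma(shape α, rate β) prior on the exponential rate λ, the posterior after n observations with total T = Σxᵢ is Gamma(α+n, β+T).
Sum of observations T = 42.4 hours; n = 11.
Posterior: Gamma(3.2+11, 1.1+42.4) = Gamma(14.2, 43.5).
The predictive distribution for the next observation is Lomax; its mean is β/(α−1) = 43.5/13.2 = 3.2955.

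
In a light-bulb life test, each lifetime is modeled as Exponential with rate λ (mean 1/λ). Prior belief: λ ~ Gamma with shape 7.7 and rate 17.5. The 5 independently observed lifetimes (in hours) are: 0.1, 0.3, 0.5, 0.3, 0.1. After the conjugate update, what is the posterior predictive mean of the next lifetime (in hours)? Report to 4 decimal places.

1.6068

With a Gamma(shape α, rate β) prior on the exponential rate λ, the posterior after n observations with total T = Σxᵢ is Gamma(α+n, β+T).
Sum of observations T = 1.3 hours; n = 5.
Posterior: Gamma(7.7+5, 17.5+1.3) = Gamma(12.7, 18.8).
The predictive distribution for the next observation is Lomax; its mean is β/(α−1) = 18.8/11.7 = 1.6068.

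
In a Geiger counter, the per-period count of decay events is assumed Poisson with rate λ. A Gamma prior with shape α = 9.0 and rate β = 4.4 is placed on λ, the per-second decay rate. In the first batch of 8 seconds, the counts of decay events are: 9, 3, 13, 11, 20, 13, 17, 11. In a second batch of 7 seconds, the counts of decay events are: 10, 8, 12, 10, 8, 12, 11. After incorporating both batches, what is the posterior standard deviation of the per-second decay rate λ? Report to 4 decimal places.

0.6858

With a Gamma(shape α, rate β) prior, the Poisson likelihood is conjugate: the posterior is Gamma(α + ΣXᵢ, β + n).
Batch 1: sum of counts S = 97 over n = 8 seconds.
After batch 1: Gamma(α+S, β+n) = Gamma(9.0+97, 4.4+8) = Gamma(106.0, 12.4).
Batch 2: sum of counts S = 71 over n = 7 seconds.
After batch 2: Gamma(α+S, β+n) = Gamma(106.0+71, 12.4+7) = Gamma(177.0, 19.4).
SD = √α/β = √177.0/19.4 = 0.6858.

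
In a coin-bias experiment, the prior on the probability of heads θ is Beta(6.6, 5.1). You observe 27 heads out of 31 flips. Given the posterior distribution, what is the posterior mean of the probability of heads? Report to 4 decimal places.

0.7869

The Beta prior is conjugate to a Binomial/Bernoulli likelihood; the update adds successes to α and failures to β.
Posterior: Beta(α+k, β+n−k) = Beta(6.6+27, 5.1+4) = Beta(33.6, 9.1).
Posterior mean = α/(α+β) = 33.6/42.7 = 0.7869.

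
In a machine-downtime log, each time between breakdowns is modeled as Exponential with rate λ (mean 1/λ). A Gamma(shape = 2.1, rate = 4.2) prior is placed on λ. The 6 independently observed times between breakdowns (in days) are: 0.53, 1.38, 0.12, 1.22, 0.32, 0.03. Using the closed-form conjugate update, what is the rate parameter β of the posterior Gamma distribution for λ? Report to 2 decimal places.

With a Gamma(shape α, rate β) prior on the exponential rate λ, the posterior after n observations with total T = Σxᵢ is Gamma(α+n, β+T).
Sum of observations T = 3.60 days; n = 6.
Posterior: Gamma(2.1+6, 4.2+3.60) = Gamma(8.1, 7.80).
Posterior β = 7.80.

7.80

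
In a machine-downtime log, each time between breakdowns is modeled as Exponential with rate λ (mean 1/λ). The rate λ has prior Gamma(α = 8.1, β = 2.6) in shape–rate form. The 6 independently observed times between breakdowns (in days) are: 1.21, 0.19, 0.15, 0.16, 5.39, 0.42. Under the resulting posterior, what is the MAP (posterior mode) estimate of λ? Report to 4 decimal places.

With a Gamma(shape α, rate β) prior on the exponential rate λ, the posterior after n observations with total T = Σxᵢ is Gamma(α+n, β+T).
Sum of observations T = 7.52 days; n = 6.
Posterior: Gamma(8.1+6, 2.6+7.52) = Gamma(14.1, 10.12).
Mode = (α−1)/β = 1.2945.

1.2945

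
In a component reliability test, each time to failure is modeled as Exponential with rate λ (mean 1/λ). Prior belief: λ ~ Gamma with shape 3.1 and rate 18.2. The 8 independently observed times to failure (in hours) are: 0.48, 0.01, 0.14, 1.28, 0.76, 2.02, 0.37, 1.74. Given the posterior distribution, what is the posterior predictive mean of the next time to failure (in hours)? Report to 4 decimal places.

With a Gamma(shape α, rate β) prior on the exponential rate λ, the posterior after n observations with total T = Σxᵢ is Gamma(α+n, β+T).
Sum of observations T = 6.80 hours; n = 8.
Posterior: Gamma(3.1+8, 18.2+6.80) = Gamma(11.1, 25.00).
The predictive distribution for the next observation is Lomax; its mean is β/(α−1) = 25.00/10.1 = 2.4752.

2.4752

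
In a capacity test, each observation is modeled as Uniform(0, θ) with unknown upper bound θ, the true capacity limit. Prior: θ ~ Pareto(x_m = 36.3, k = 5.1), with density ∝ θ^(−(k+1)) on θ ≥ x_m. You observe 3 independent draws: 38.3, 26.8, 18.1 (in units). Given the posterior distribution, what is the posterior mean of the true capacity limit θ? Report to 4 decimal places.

A Pareto(scale x_m, shape k) prior on the upper bound θ of Uniform(0, θ) is conjugate: posterior is Pareto(max(x_m, max xᵢ), k + n).
Sample maximum = 38.3; prior scale x_m = 36.3 → posterior scale = max = 38.3.
Posterior shape = 5.1 + 3 = 8.1.
E[θ|data] = k·x_m/(k−1) = 8.1·38.3/7.1 = 43.6944.

43.6944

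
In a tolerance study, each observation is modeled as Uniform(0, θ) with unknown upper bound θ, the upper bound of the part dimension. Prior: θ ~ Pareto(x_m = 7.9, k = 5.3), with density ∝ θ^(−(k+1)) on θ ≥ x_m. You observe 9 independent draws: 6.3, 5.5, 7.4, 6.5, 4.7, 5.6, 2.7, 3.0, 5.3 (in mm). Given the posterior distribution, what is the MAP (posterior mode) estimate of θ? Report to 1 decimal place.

7.9

A Pareto(scale x_m, shape k) prior on the upper bound θ of Uniform(0, θ) is conjugate: posterior is Pareto(max(x_m, max xᵢ), k + n).
Sample maximum = 7.4; prior scale x_m = 7.9 → posterior scale = max = 7.9.
Posterior shape = 5.3 + 9 = 14.3.
The Pareto density is decreasing on [x_m, ∞), so the mode is x_m = 7.9.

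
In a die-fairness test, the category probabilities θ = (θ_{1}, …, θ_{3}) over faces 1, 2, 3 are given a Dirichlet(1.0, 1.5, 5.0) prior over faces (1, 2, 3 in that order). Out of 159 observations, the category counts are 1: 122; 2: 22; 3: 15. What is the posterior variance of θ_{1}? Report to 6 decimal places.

The Dirichlet prior is conjugate to the Multinomial likelihood: each posterior αⱼ = prior αⱼ + observed count nⱼ.
Posterior concentration: (123.0, 23.5, 20.0), total = 166.5.
Var[θ_j] = α_j(Σα−α_j)/((Σα)²(Σα+1)) = 123.0·43.5/(166.5²·167.5) = 0.001152.

0.001152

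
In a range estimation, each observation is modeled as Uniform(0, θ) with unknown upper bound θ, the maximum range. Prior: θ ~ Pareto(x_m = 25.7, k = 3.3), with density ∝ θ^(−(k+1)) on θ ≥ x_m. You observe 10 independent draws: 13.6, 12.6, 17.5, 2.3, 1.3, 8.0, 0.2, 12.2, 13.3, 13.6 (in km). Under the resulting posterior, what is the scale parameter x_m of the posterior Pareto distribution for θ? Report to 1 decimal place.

A Pareto(scale x_m, shape k) prior on the upper bound θ of Uniform(0, θ) is conjugate: posterior is Pareto(max(x_m, max xᵢ), k + n).
Sample maximum = 17.5; prior scale x_m = 25.7 → posterior scale = max = 25.7.
Posterior shape = 3.3 + 10 = 13.3.
Posterior scale x_m = 25.7.

25.7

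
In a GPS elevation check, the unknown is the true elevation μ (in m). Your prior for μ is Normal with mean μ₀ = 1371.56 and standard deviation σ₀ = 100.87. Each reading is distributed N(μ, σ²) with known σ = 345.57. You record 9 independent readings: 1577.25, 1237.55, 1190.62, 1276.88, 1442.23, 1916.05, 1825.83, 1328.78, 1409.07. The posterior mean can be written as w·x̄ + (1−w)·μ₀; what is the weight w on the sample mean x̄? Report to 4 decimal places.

0.4340

For Normal data with known variance σ², a Normal(μ₀, σ₀²) prior on μ is conjugate. Posterior precision = 1/σ₀² + n/σ²; posterior mean is the precision-weighted average of μ₀ and x̄.
σ₀² = 100.87² = 10174.7569, σ² = 345.57² = 119418.6249. Prior precision 1/σ₀² = 1/10174.7569; data precision n/σ² = 9/119418.6249.
w = (n/σ²)/(1/σ₀² + n/σ²) = n·σ₀²/(σ² + n·σ₀²) = 9·10174.7569/(119418.6249 + 9·10174.7569) = 91572.8121/210991.437 = 0.4340.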